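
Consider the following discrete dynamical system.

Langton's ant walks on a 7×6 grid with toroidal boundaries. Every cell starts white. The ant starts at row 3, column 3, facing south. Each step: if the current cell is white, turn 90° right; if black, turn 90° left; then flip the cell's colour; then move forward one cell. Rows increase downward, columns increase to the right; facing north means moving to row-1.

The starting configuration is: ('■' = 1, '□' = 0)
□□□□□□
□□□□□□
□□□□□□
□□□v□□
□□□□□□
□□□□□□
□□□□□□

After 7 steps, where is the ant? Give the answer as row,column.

4,3

step 0: □□□□□□
□□□□□□
□□□□□□
□□□v□□
□□□□□□
□□□□□□
□□□□□□
step 1: □□□□□□
□□□□□□
□□□□□□
□□<■□□
□□□□□□
□□□□□□
□□□□□□
step 2: □□□□□□
□□□□□□
□□^□□□
□□■■□□
□□□□□□
□□□□□□
□□□□□□
step 3: □□□□□□
□□□□□□
□□■>□□
□□■■□□
□□□□□□
□□□□□□
□□□□□□
step 4: □□□□□□
□□□□□□
□□■■□□
□□■v□□
□□□□□□
□□□□□□
□□□□□□
step 5: □□□□□□
□□□□□□
□□■■□□
□□■□>□
□□□□□□
□□□□□□
□□□□□□
step 6: □□□□□□
□□□□□□
□□■■□□
□□■□■□
□□□□v□
□□□□□□
□□□□□□
step 7: □□□□□□
□□□□□□
□□■■□□
□□■□■□
□□□<■□
□□□□□□
□□□□□□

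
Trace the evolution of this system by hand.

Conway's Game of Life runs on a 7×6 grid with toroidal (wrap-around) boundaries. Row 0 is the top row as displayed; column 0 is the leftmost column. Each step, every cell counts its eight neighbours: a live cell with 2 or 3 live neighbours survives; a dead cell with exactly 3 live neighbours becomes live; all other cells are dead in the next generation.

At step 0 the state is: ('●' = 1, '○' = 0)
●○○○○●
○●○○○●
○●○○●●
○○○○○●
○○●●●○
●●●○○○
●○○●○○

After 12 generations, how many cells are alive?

6

step 0: ●○○○○●
○●○○○●
○●○○●●
○○○○○●
○○●●●○
●●●○○○
●○○●○○
step 1: ○●○○●●
○●○○○○
○○○○●●
●○●○○●
●○●●●●
●○○○●●
○○●○○○
step 2: ●●●○○○
○○○○○○
○●○○●●
○○●○○○
○○●○○○
●○●○○○
○●○●○○
step 3: ●●●○○○
○○●○○●
○○○○○○
○●●●○○
○○●●○○
○○●●○○
○○○●○○
step 4: ●●●●○○
●○●○○○
○●○●○○
○●○●○○
○○○○●○
○○○○●○
○○○●○○
step 5: ●○○●○○
●○○○○○
●●○●○○
○○○●●○
○○○●●○
○○○●●○
○●○●●○
step 6: ●●●●●●
●○●○○●
●●●●●●
○○○○○●
○○●○○●
○○○○○●
○○○○○●
step 7: ○○●●○○
○○○○○○
○○●●○○
○○○○○○
●○○○●●
●○○○●●
○●●●○○
step 8: ○●○●○○
○○○○○○
○○○○○○
○○○●●●
●○○○●○
○○●○○○
●●○○○●
step 9: ○●●○○○
○○○○○○
○○○○●○
○○○●●●
○○○○●○
○○○○○○
●●○○○○
step 10: ●●●○○○
○○○○○○
○○○●●●
○○○●○●
○○○●●●
○○○○○○
●●●○○○
step 11: ●○●○○○
●●●●●●
○○○●○●
●○●○○○
○○○●○●
●●●●●●
●○●○○○
step 12: ○○○○●○
○○○○○○
○○○○○○
●○●●○●
○○○○○○
○○○○○○
○○○○●○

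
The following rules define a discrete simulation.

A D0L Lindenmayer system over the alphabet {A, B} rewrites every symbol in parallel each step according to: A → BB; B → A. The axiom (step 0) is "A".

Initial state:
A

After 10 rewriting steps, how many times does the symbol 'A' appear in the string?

gen 0: A
gen 1: BB
gen 2: AA
gen 3: BBBB
gen 4: AAAA
gen 5: BBBBBBBB
gen 6: AAAAAAAA
gen 7: BBBBBBBBBBBBBBBB
gen 8: AAAAAAAAAAAAAAAA
gen 9: BBBBBBBBBBBBBBBBBBBBBBBBBBBBBBBB
gen 10: AAAAAAAAAAAAAAAAAAAAAAAAAAAAAAAA

32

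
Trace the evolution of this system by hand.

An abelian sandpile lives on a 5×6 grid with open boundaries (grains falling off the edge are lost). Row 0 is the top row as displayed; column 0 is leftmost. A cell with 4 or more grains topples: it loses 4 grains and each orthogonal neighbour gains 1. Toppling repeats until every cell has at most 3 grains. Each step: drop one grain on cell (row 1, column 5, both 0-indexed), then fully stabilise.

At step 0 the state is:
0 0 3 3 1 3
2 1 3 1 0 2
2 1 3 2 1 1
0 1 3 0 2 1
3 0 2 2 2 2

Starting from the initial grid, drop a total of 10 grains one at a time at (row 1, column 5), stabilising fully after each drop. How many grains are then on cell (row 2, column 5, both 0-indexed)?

0) 0 0 3 3 1 3
2 1 3 1 0 2
2 1 3 2 1 1
0 1 3 0 2 1
3 0 2 2 2 2
1) 0 0 3 3 1 3
2 1 3 1 0 3
2 1 3 2 1 1
0 1 3 0 2 1
3 0 2 2 2 2
2) 0 0 3 3 2 0
2 1 3 1 1 1
2 1 3 2 1 2
0 1 3 0 2 1
3 0 2 2 2 2
3) 0 0 3 3 2 0
2 1 3 1 1 2
2 1 3 2 1 2
0 1 3 0 2 1
3 0 2 2 2 2
4) 0 0 3 3 2 0
2 1 3 1 1 3
2 1 3 2 1 2
0 1 3 0 2 1
3 0 2 2 2 2
5) 0 0 3 3 2 1
2 1 3 1 2 0
2 1 3 2 1 3
0 1 3 0 2 1
3 0 2 2 2 2
6) 0 0 3 3 2 1
2 1 3 1 2 1
2 1 3 2 1 3
0 1 3 0 2 1
3 0 2 2 2 2
7) 0 0 3 3 2 1
2 1 3 1 2 2
2 1 3 2 1 3
0 1 3 0 2 1
3 0 2 2 2 2
8) 0 0 3 3 2 1
2 1 3 1 2 3
2 1 3 2 1 3
0 1 3 0 2 1
3 0 2 2 2 2
9) 0 0 3 3 2 2
2 1 3 1 3 1
2 1 3 2 2 0
0 1 3 0 2 2
3 0 2 2 2 2
10) 0 0 3 3 2 2
2 1 3 1 3 2
2 1 3 2 2 0
0 1 3 0 2 2
3 0 2 2 2 2

0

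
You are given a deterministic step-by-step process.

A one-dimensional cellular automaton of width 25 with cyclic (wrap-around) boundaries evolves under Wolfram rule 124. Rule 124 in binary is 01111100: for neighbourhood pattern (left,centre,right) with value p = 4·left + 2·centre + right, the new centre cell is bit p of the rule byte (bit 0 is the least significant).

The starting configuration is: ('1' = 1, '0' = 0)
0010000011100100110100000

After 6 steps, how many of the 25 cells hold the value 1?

step 0: 0010000011100100110100000
step 1: 0011000010110110111110000
step 2: 0011100011111111100011000
step 3: 0010110010000000110011100
step 4: 0011111011000000111010110
step 5: 0010001111100000101111111
step 6: 1011001000110000111000001

10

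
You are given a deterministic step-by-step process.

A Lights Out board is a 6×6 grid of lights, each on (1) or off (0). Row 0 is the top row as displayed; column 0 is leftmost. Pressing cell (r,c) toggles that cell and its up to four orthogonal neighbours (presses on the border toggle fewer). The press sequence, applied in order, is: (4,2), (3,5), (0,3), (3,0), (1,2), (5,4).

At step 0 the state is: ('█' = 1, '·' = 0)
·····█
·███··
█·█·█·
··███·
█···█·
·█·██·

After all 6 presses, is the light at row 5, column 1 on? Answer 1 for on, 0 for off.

step 0: ·····█
·███··
█·█·█·
··███·
█···█·
·█·██·
step 1: ·····█
·███··
█·█·█·
···██·
█████·
·████·
step 2: ·····█
·███··
█·█·██
···█·█
██████
·████·
step 3: ··████
·██···
█·█·██
···█·█
██████
·████·
step 4: ··████
·██···
··█·██
██·█·█
·█████
·████·
step 5: ···███
···█··
····██
██·█·█
·█████
·████·
step 6: ···███
···█··
····██
██·█·█
·███·█
·██··█

1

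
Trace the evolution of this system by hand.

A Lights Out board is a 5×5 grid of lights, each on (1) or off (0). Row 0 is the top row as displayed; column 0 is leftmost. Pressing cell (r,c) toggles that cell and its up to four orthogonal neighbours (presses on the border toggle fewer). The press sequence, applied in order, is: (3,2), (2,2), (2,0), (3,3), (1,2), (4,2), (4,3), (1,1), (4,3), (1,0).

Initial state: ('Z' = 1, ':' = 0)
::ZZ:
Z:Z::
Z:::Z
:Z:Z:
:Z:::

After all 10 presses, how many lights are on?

step 0: ::ZZ:
Z:Z::
Z:::Z
:Z:Z:
:Z:::
step 1: ::ZZ:
Z:Z::
Z:Z:Z
::Z::
:ZZ::
step 2: ::ZZ:
Z::::
ZZ:ZZ
:::::
:ZZ::
step 3: ::ZZ:
:::::
:::ZZ
Z::::
:ZZ::
step 4: ::ZZ:
:::::
::::Z
Z:ZZZ
:ZZZ:
step 5: :::Z:
:ZZZ:
::Z:Z
Z:ZZZ
:ZZZ:
step 6: :::Z:
:ZZZ:
::Z:Z
Z::ZZ
:::::
step 7: :::Z:
:ZZZ:
::Z:Z
Z:::Z
::ZZZ
step 8: :Z:Z:
Z::Z:
:ZZ:Z
Z:::Z
::ZZZ
step 9: :Z:Z:
Z::Z:
:ZZ:Z
Z::ZZ
:::::
step 10: ZZ:Z:
:Z:Z:
ZZZ:Z
Z::ZZ
:::::

12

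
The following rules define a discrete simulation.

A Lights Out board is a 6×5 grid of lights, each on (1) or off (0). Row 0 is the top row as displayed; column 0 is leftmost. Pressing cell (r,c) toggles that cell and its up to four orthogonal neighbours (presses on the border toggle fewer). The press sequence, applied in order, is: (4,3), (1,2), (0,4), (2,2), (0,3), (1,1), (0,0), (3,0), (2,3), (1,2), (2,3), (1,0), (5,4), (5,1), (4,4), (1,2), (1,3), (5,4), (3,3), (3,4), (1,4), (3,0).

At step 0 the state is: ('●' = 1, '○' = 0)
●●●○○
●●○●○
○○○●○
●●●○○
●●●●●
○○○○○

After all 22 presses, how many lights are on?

k=0  ●●●○○
●●○●○
○○○●○
●●●○○
●●●●●
○○○○○
k=1  ●●●○○
●●○●○
○○○●○
●●●●○
●●○○○
○○○●○
k=2  ●●○○○
●○●○○
○○●●○
●●●●○
●●○○○
○○○●○
k=3  ●●○●●
●○●○●
○○●●○
●●●●○
●●○○○
○○○●○
k=4  ●●○●●
●○○○●
○●○○○
●●○●○
●●○○○
○○○●○
k=5  ●●●○○
●○○●●
○●○○○
●●○●○
●●○○○
○○○●○
k=6  ●○●○○
○●●●●
○○○○○
●●○●○
●●○○○
○○○●○
k=7  ○●●○○
●●●●●
○○○○○
●●○●○
●●○○○
○○○●○
k=8  ○●●○○
●●●●●
●○○○○
○○○●○
○●○○○
○○○●○
k=9  ○●●○○
●●●○●
●○●●●
○○○○○
○●○○○
○○○●○
k=10  ○●○○○
●○○●●
●○○●●
○○○○○
○●○○○
○○○●○
k=11  ○●○○○
●○○○●
●○●○○
○○○●○
○●○○○
○○○●○
k=12  ●●○○○
○●○○●
○○●○○
○○○●○
○●○○○
○○○●○
k=13  ●●○○○
○●○○●
○○●○○
○○○●○
○●○○●
○○○○●
k=14  ●●○○○
○●○○●
○○●○○
○○○●○
○○○○●
●●●○●
k=15  ●●○○○
○●○○●
○○●○○
○○○●●
○○○●○
●●●○○
k=16  ●●●○○
○○●●●
○○○○○
○○○●●
○○○●○
●●●○○
k=17  ●●●●○
○○○○○
○○○●○
○○○●●
○○○●○
●●●○○
k=18  ●●●●○
○○○○○
○○○●○
○○○●●
○○○●●
●●●●●
k=19  ●●●●○
○○○○○
○○○○○
○○●○○
○○○○●
●●●●●
k=20  ●●●●○
○○○○○
○○○○●
○○●●●
○○○○○
●●●●●
k=21  ●●●●●
○○○●●
○○○○○
○○●●●
○○○○○
●●●●●
k=22  ●●●●●
○○○●●
●○○○○
●●●●●
●○○○○
●●●●●

19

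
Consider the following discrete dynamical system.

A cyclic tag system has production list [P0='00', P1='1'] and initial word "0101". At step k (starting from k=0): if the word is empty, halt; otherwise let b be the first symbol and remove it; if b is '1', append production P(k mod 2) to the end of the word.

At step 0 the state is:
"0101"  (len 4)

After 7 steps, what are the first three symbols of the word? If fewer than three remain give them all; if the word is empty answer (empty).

01

0) "0101"  (len 4)
1) "101"  (len 3)
2) "011"  (len 3)
3) "11"  (len 2)
4) "11"  (len 2)
5) "100"  (len 3)
6) "001"  (len 3)
7) "01"  (len 2)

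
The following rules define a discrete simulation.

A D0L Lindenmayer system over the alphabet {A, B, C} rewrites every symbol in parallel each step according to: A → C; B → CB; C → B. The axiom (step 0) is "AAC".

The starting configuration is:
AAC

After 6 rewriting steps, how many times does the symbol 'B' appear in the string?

18

gen 0: AAC
gen 1: CCB
gen 2: BBCB
gen 3: CBCBBCB
gen 4: BCBBCBCBBCB
gen 5: CBBCBCBBCBBCBCBBCB
gen 6: BCBCBBCBBCBCBBCBCBBCBBCBCBBCB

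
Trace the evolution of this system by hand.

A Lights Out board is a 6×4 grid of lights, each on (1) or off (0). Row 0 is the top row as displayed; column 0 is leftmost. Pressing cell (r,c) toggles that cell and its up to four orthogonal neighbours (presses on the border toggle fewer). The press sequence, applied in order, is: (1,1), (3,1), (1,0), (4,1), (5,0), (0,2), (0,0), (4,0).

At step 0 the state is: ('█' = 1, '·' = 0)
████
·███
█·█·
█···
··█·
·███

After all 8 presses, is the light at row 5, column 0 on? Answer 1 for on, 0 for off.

0

k=0  ████
·███
█·█·
█···
··█·
·███
k=1  █·██
█··█
███·
█···
··█·
·███
k=2  █·██
█··█
█·█·
·██·
·██·
·███
k=3  ··██
·█·█
··█·
·██·
·██·
·███
k=4  ··██
·█·█
··█·
··█·
█···
··██
k=5  ··██
·█·█
··█·
··█·
····
████
k=6  ·█··
·███
··█·
··█·
····
████
k=7  █···
████
··█·
··█·
····
████
k=8  █···
████
··█·
█·█·
██··
·███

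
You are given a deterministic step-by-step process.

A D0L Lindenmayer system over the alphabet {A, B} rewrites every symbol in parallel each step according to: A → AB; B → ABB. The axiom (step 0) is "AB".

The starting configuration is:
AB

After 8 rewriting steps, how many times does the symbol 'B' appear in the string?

2584

0) AB
1) ABABB
2) ABABBABABBABB
3) ABABBABABBABBABABBABABBABBABABBABB
4) ABABBABABBABBABABBABABBABBABABBABBABABBABABBABBABABBABABBABBABABBABBABABBABABBABBABABBABB
5) ABABBABABBABBABABBABABBABBABABBABBABABBABABBABBABABBABABBA…ABBABABBABABBABBABABBABABBABBABABBABBABABBABABBABBABABBABB  (len 233)
6) ABABBABABBABBABABBABABBABBABABBABBABABBABABBABBABABBABABBA…ABBABABBABABBABBABABBABABBABBABABBABBABABBABABBABBABABBABB  (len 610)
7) ABABBABABBABBABABBABABBABBABABBABBABABBABABBABBABABBABABBA…ABBABABBABABBABBABABBABABBABBABABBABBABABBABABBABBABABBABB  (len 1597)
8) ABABBABABBABBABABBABABBABBABABBABBABABBABABBABBABABBABABBA…ABBABABBABABBABBABABBABABBABBABABBABBABABBABABBABBABABBABB  (len 4181)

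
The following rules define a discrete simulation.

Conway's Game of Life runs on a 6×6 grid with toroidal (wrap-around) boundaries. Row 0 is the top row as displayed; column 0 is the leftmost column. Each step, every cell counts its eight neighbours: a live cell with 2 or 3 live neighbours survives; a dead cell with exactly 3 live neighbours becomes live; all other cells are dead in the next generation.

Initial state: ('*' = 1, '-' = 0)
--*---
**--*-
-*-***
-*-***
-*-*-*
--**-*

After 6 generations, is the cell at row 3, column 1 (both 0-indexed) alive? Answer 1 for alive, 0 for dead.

0

0) --*---
**--*-
-*-***
-*-***
-*-*-*
--**-*
1) *-*-**
**--*-
-*----
-*----
-*---*
**-*--
2) --*-*-
--***-
-**---
-**---
-*----
---*--
3) --*-*-
----*-
------
*-----
-*----
--**--
4) --*-*-
---*--
------
------
-**---
-***--
5) -*--*-
---*--
------
------
-*-*--
------
6) ------
------
------
------
------
--*---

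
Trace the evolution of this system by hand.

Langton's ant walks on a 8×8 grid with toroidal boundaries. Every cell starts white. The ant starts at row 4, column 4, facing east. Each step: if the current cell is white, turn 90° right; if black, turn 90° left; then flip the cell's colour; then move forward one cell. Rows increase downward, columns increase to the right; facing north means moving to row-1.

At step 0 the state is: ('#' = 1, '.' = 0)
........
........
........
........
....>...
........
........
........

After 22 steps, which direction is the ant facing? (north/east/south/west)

east

0) ........
........
........
........
....>...
........
........
........
1) ........
........
........
........
....#...
....v...
........
........
2) ........
........
........
........
....#...
...<#...
........
........
3) ........
........
........
........
...^#...
...##...
........
........
4) ........
........
........
........
...#>...
...##...
........
........
5) ........
........
........
....^...
...#....
...##...
........
........
6) ........
........
........
....#>..
...#....
...##...
........
........
7) ........
........
........
....##..
...#.v..
...##...
........
........
8) ........
........
........
....##..
...#<#..
...##...
........
........
9) ........
........
........
....^#..
...###..
...##...
........
........
10) ........
........
........
...<.#..
...###..
...##...
........
........
11) ........
........
...^....
...#.#..
...###..
...##...
........
........
12) ........
........
...#>...
...#.#..
...###..
...##...
........
........
13) ........
........
...##...
...#v#..
...###..
...##...
........
........
14) ........
........
...##...
...<##..
...###..
...##...
........
........
15) ........
........
...##...
....##..
...v##..
...##...
........
........
16) ........
........
...##...
....##..
....>#..
...##...
........
........
17) ........
........
...##...
....^#..
.....#..
...##...
........
........
18) ........
........
...##...
...<.#..
.....#..
...##...
........
........
19) ........
........
...^#...
...#.#..
.....#..
...##...
........
........
20) ........
........
..<.#...
...#.#..
.....#..
...##...
........
........
21) ........
..^.....
..#.#...
...#.#..
.....#..
...##...
........
........
22) ........
..#>....
..#.#...
...#.#..
.....#..
...##...
........
........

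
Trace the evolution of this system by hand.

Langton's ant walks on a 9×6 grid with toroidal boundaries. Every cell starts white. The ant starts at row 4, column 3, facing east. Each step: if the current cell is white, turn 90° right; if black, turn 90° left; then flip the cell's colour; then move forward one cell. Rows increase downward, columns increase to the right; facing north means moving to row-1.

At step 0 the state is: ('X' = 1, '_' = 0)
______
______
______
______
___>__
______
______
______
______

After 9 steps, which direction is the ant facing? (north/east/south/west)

0) ______
______
______
______
___>__
______
______
______
______
1) ______
______
______
______
___X__
___v__
______
______
______
2) ______
______
______
______
___X__
__<X__
______
______
______
3) ______
______
______
______
__^X__
__XX__
______
______
______
4) ______
______
______
______
__X>__
__XX__
______
______
______
5) ______
______
______
___^__
__X___
__XX__
______
______
______
6) ______
______
______
___X>_
__X___
__XX__
______
______
______
7) ______
______
______
___XX_
__X_v_
__XX__
______
______
______
8) ______
______
______
___XX_
__X<X_
__XX__
______
______
______
9) ______
______
______
___^X_
__XXX_
__XX__
______
______
______

north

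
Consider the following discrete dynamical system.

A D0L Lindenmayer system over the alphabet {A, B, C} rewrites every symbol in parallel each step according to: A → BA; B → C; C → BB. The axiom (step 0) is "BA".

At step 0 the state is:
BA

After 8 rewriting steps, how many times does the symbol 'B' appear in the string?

31

t=0: BA
t=1: CBA
t=2: BBCBA
t=3: CCBBCBA
t=4: BBBBCCBBCBA
t=5: CCCCBBBBCCBBCBA
t=6: BBBBBBBBCCCCBBBBCCBBCBA
t=7: CCCCCCCCBBBBBBBBCCCCBBBBCCBBCBA
t=8: BBBBBBBBBBBBBBBBCCCCCCCCBBBBBBBBCCCCBBBBCCBBCBA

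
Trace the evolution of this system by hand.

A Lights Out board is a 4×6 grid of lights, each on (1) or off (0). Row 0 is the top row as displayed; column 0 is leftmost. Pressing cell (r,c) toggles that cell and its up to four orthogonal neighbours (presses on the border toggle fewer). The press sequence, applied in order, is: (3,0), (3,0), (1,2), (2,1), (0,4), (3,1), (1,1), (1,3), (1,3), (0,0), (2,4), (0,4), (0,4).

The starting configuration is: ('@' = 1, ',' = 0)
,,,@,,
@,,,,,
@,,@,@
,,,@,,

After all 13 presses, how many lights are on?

13

gen 0: ,,,@,,
@,,,,,
@,,@,@
,,,@,,
gen 1: ,,,@,,
@,,,,,
,,,@,@
@@,@,,
gen 2: ,,,@,,
@,,,,,
@,,@,@
,,,@,,
gen 3: ,,@@,,
@@@@,,
@,@@,@
,,,@,,
gen 4: ,,@@,,
@,@@,,
,@,@,@
,@,@,,
gen 5: ,,@,@@
@,@@@,
,@,@,@
,@,@,,
gen 6: ,,@,@@
@,@@@,
,,,@,@
@,@@,,
gen 7: ,@@,@@
,@,@@,
,@,@,@
@,@@,,
gen 8: ,@@@@@
,@@,,,
,@,,,@
@,@@,,
gen 9: ,@@,@@
,@,@@,
,@,@,@
@,@@,,
gen 10: @,@,@@
@@,@@,
,@,@,@
@,@@,,
gen 11: @,@,@@
@@,@,,
,@,,@,
@,@@@,
gen 12: @,@@,,
@@,@@,
,@,,@,
@,@@@,
gen 13: @,@,@@
@@,@,,
,@,,@,
@,@@@,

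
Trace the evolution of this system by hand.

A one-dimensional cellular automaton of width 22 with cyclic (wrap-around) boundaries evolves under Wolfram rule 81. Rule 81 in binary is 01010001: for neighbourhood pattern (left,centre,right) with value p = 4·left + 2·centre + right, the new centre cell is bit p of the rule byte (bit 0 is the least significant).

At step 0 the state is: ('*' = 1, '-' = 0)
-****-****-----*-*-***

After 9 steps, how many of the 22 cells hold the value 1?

0) -****-****-----*-*-***
1) ----*----*****-------*
2) ***--***-----*******--
3) --**---*****-------**-
4) *--***-----*******--**
5) **---*****-------**---
6) -***-----*******--***-
7) ---*****-------**---**
8) **-----*******--***--*
9) -*****-------**---**--

9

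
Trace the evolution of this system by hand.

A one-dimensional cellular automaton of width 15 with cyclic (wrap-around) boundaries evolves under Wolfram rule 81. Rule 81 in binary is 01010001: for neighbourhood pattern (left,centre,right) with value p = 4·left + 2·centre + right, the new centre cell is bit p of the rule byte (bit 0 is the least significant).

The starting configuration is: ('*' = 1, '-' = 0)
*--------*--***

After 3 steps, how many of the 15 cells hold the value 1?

step 0: *--------*--***
step 1: ********--*----
step 2: -------**--***-
step 3: ******--**---**

10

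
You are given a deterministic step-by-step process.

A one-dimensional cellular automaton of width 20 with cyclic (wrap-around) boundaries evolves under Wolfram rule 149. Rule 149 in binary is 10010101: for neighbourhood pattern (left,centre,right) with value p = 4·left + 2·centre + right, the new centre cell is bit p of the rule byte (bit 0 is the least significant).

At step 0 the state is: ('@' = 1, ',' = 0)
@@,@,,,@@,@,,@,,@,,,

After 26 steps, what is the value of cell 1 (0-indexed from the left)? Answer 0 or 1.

0

step 0: @@,@,,,@@,@,,@,,@,,,
step 1: ,,,@@@,,,,@@,@@,@@@,
step 2: @@,,@,@@@,,,,,,,,@,@
step 3: @,@,@,,@,@@@@@@@,@,,
step 4: @,@,@@,@,,@@@@@,,@@,
step 5: @,@,,,,@@,,@@@,@,,,,
step 6: @,@@@@,,,@,,@,,@@@@,
step 7: @,,@@,@@,@@,@@,,@@,,
step 8: @@,,,,,,,,,,,,@,,,@,
step 9: ,,@@@@@@@@@@@,@@@,@,
step 10: @,,@@@@@@@@@,,,@,,@@
step 11: ,@,,@@@@@@@,@@,@@,,@
step 12: ,@@,,@@@@@,,,,,,,@,@
step 13: ,,,@,,@@@,@@@@@@,@,@
step 14: @@,@@,,@,,,@@@@,,@,@
step 15: @,,,,@,@@@,,@@,@,@,,
step 16: @@@@,@,,@,@,,,,@,@@,
step 17: ,@@,,@@,@,@@@@,@,,,,
step 18: ,,,@,,,,@,,@@,,@@@@@
step 19: @@,@@@@,@@,,,@,,@@@,
step 20: ,,,,@@,,,,@@,@@,,@,,
step 21: @@@,,,@@@,,,,,,@,@@@
step 22: @@,@@,,@,@@@@@,@,,@@
step 23: @,,,,@,@,,@@@,,@@,,@
step 24: ,@@@,@,@@,,@,@,,,@,,
step 25: ,,@,,@,,,@,@,@@@,@@@
step 26: @,@@,@@@,@,@,,@,,,@,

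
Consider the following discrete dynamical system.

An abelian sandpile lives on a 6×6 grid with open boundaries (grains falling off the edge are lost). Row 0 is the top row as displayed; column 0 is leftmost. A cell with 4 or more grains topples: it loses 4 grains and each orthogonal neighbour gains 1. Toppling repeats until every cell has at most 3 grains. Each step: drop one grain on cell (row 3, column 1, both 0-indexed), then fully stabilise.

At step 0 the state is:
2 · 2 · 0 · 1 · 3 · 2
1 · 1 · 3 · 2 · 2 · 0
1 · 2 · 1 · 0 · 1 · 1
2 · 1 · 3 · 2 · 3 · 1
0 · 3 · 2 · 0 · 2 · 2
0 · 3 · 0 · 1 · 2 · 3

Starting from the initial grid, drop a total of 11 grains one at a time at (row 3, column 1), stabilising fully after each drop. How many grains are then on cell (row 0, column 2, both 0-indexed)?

step 0: 2 · 2 · 0 · 1 · 3 · 2
1 · 1 · 3 · 2 · 2 · 0
1 · 2 · 1 · 0 · 1 · 1
2 · 1 · 3 · 2 · 3 · 1
0 · 3 · 2 · 0 · 2 · 2
0 · 3 · 0 · 1 · 2 · 3
step 1: 2 · 2 · 0 · 1 · 3 · 2
1 · 1 · 3 · 2 · 2 · 0
1 · 2 · 1 · 0 · 1 · 1
2 · 2 · 3 · 2 · 3 · 1
0 · 3 · 2 · 0 · 2 · 2
0 · 3 · 0 · 1 · 2 · 3
step 2: 2 · 2 · 0 · 1 · 3 · 2
1 · 1 · 3 · 2 · 2 · 0
1 · 2 · 1 · 0 · 1 · 1
2 · 3 · 3 · 2 · 3 · 1
0 · 3 · 2 · 0 · 2 · 2
0 · 3 · 0 · 1 · 2 · 3
step 3: 2 · 2 · 0 · 1 · 3 · 2
1 · 1 · 3 · 2 · 2 · 0
1 · 3 · 2 · 0 · 1 · 1
3 · 2 · 1 · 3 · 3 · 1
1 · 2 · 0 · 1 · 2 · 2
1 · 0 · 2 · 1 · 2 · 3
step 4: 2 · 2 · 0 · 1 · 3 · 2
1 · 1 · 3 · 2 · 2 · 0
1 · 3 · 2 · 0 · 1 · 1
3 · 3 · 1 · 3 · 3 · 1
1 · 2 · 0 · 1 · 2 · 2
1 · 0 · 2 · 1 · 2 · 3
step 5: 2 · 2 · 0 · 1 · 3 · 2
1 · 2 · 3 · 2 · 2 · 0
3 · 0 · 3 · 0 · 1 · 1
0 · 2 · 2 · 3 · 3 · 1
2 · 3 · 0 · 1 · 2 · 2
1 · 0 · 2 · 1 · 2 · 3
step 6: 2 · 2 · 0 · 1 · 3 · 2
1 · 2 · 3 · 2 · 2 · 0
3 · 0 · 3 · 0 · 1 · 1
0 · 3 · 2 · 3 · 3 · 1
2 · 3 · 0 · 1 · 2 · 2
1 · 0 · 2 · 1 · 2 · 3
step 7: 2 · 2 · 0 · 1 · 3 · 2
1 · 2 · 3 · 2 · 2 · 0
3 · 1 · 3 · 0 · 1 · 1
1 · 1 · 3 · 3 · 3 · 1
3 · 0 · 1 · 1 · 2 · 2
1 · 1 · 2 · 1 · 2 · 3
step 8: 2 · 2 · 0 · 1 · 3 · 2
1 · 2 · 3 · 2 · 2 · 0
3 · 1 · 3 · 0 · 1 · 1
1 · 2 · 3 · 3 · 3 · 1
3 · 0 · 1 · 1 · 2 · 2
1 · 1 · 2 · 1 · 2 · 3
step 9: 2 · 2 · 0 · 1 · 3 · 2
1 · 2 · 3 · 2 · 2 · 0
3 · 1 · 3 · 0 · 1 · 1
1 · 3 · 3 · 3 · 3 · 1
3 · 0 · 1 · 1 · 2 · 2
1 · 1 · 2 · 1 · 2 · 3
step 10: 2 · 2 · 1 · 1 · 3 · 2
1 · 3 · 0 · 3 · 2 · 0
3 · 3 · 1 · 2 · 2 · 1
2 · 1 · 2 · 1 · 0 · 2
3 · 1 · 2 · 2 · 3 · 2
1 · 1 · 2 · 1 · 2 · 3
step 11: 2 · 2 · 1 · 1 · 3 · 2
1 · 3 · 0 · 3 · 2 · 0
3 · 3 · 1 · 2 · 2 · 1
2 · 2 · 2 · 1 · 0 · 2
3 · 1 · 2 · 2 · 3 · 2
1 · 1 · 2 · 1 · 2 · 3

1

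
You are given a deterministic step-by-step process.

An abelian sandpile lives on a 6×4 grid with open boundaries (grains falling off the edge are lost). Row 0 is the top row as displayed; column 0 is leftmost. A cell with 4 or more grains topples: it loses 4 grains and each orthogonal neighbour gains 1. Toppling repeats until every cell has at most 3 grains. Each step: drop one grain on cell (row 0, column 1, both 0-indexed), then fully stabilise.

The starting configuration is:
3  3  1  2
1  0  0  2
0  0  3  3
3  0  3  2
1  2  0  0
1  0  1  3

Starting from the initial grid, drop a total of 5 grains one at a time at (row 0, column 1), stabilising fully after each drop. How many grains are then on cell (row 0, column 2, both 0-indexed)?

0) 3  3  1  2
1  0  0  2
0  0  3  3
3  0  3  2
1  2  0  0
1  0  1  3
1) 0  1  2  2
2  1  0  2
0  0  3  3
3  0  3  2
1  2  0  0
1  0  1  3
2) 0  2  2  2
2  1  0  2
0  0  3  3
3  0  3  2
1  2  0  0
1  0  1  3
3) 0  3  2  2
2  1  0  2
0  0  3  3
3  0  3  2
1  2  0  0
1  0  1  3
4) 1  0  3  2
2  2  0  2
0  0  3  3
3  0  3  2
1  2  0  0
1  0  1  3
5) 1  1  3  2
2  2  0  2
0  0  3  3
3  0  3  2
1  2  0  0
1  0  1  3

3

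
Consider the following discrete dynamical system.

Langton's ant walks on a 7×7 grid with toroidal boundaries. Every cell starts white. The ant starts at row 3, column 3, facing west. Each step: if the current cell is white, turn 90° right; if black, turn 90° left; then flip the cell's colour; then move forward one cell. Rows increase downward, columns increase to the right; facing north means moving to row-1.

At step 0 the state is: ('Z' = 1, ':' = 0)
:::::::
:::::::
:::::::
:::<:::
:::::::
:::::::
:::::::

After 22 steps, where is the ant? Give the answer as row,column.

gen 0: :::::::
:::::::
:::::::
:::<:::
:::::::
:::::::
:::::::
gen 1: :::::::
:::::::
:::^:::
:::Z:::
:::::::
:::::::
:::::::
gen 2: :::::::
:::::::
:::Z>::
:::Z:::
:::::::
:::::::
:::::::
gen 3: :::::::
:::::::
:::ZZ::
:::Zv::
:::::::
:::::::
:::::::
gen 4: :::::::
:::::::
:::ZZ::
:::<Z::
:::::::
:::::::
:::::::
gen 5: :::::::
:::::::
:::ZZ::
::::Z::
:::v:::
:::::::
:::::::
gen 6: :::::::
:::::::
:::ZZ::
::::Z::
::<Z:::
:::::::
:::::::
gen 7: :::::::
:::::::
:::ZZ::
::^:Z::
::ZZ:::
:::::::
:::::::
gen 8: :::::::
:::::::
:::ZZ::
::Z>Z::
::ZZ:::
:::::::
:::::::
gen 9: :::::::
:::::::
:::ZZ::
::ZZZ::
::Zv:::
:::::::
:::::::
gen 10: :::::::
:::::::
:::ZZ::
::ZZZ::
::Z:>::
:::::::
:::::::
gen 11: :::::::
:::::::
:::ZZ::
::ZZZ::
::Z:Z::
::::v::
:::::::
gen 12: :::::::
:::::::
:::ZZ::
::ZZZ::
::Z:Z::
:::<Z::
:::::::
gen 13: :::::::
:::::::
:::ZZ::
::ZZZ::
::Z^Z::
:::ZZ::
:::::::
gen 14: :::::::
:::::::
:::ZZ::
::ZZZ::
::ZZ>::
:::ZZ::
:::::::
gen 15: :::::::
:::::::
:::ZZ::
::ZZ^::
::ZZ:::
:::ZZ::
:::::::
gen 16: :::::::
:::::::
:::ZZ::
::Z<:::
::ZZ:::
:::ZZ::
:::::::
gen 17: :::::::
:::::::
:::ZZ::
::Z::::
::Zv:::
:::ZZ::
:::::::
gen 18: :::::::
:::::::
:::ZZ::
::Z::::
::Z:>::
:::ZZ::
:::::::
gen 19: :::::::
:::::::
:::ZZ::
::Z::::
::Z:Z::
:::Zv::
:::::::
gen 20: :::::::
:::::::
:::ZZ::
::Z::::
::Z:Z::
:::Z:>:
:::::::
gen 21: :::::::
:::::::
:::ZZ::
::Z::::
::Z:Z::
:::Z:Z:
:::::v:
gen 22: :::::::
:::::::
:::ZZ::
::Z::::
::Z:Z::
:::Z:Z:
::::<Z:

6,4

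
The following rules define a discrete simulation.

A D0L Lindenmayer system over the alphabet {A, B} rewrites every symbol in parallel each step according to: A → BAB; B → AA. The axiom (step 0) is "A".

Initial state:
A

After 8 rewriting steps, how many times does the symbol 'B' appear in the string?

step 0: A
step 1: BAB
step 2: AABABAA
step 3: BABBABAABABAABABBAB
step 4: AABABAAAABABAABABBABAABABAABABBABAABABAAAABABAA
step 5: BABBABAABABAABABBABBABBABAABABAABABBABAABABAAAABABAABABBAB…BABBABAABABAAAABABAABABBABAABABAABABBABBABBABAABABAABABBAB  (len 123)
step 6: AABABAAAABABAABABBABAABABAABABBABAABABAAAABABAAAABABAAAABA…ABAAAABABAAAABABAAAABABAABABBABAABABAABABBABAABABAAAABABAA  (len 311)
step 7: BABBABAABABAABABBABBABBABAABABAABABBABAABABAAAABABAABABBAB…BABBABAABABAAAABABAABABBABAABABAABABBABBABBABAABABAABABBAB  (len 803)
step 8: AABABAAAABABAABABBABAABABAABABBABAABABAAAABABAAAABABAAAABA…ABAAAABABAAAABABAAAABABAABABBABAABABAABABBABAABABAAAABABAA  (len 2047)

882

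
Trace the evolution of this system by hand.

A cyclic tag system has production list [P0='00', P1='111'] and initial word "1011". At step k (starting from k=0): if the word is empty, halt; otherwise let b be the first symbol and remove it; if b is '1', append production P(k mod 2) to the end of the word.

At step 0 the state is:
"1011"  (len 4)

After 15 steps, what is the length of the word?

[0] "1011"  (len 4)
[1] "01100"  (len 5)
[2] "1100"  (len 4)
[3] "10000"  (len 5)
[4] "0000111"  (len 7)
[5] "000111"  (len 6)
[6] "00111"  (len 5)
[7] "0111"  (len 4)
[8] "111"  (len 3)
[9] "1100"  (len 4)
[10] "100111"  (len 6)
[11] "0011100"  (len 7)
[12] "011100"  (len 6)
[13] "11100"  (len 5)
[14] "1100111"  (len 7)
[15] "10011100"  (len 8)

8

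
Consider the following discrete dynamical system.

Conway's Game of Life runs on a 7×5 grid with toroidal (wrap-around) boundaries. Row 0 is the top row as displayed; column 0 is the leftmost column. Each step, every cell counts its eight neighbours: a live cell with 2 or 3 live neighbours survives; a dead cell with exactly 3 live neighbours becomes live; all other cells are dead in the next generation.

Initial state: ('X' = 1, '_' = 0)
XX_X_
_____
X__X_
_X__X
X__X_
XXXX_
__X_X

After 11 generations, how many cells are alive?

4

0) XX_X_
_____
X__X_
_X__X
X__X_
XXXX_
__X_X
1) XXXXX
XXX__
X___X
_XXX_
___X_
X____
_____
2) ___XX
_____
____X
XXXX_
_X_XX
_____
__XX_
3) __XXX
___XX
XXXXX
_X___
_X_XX
____X
__XXX
4) X____
_____
_X___
_____
__XXX
_____
X_X__
5) _X___
_____
_____
__XX_
___X_
_XX_X
_X___
6) _____
_____
_____
__XX_
_X__X
XXXX_
_X___
7) _____
_____
_____
__XX_
____X
___XX
XX___
8) _____
_____
_____
___X_
__X_X
___XX
X___X
9) _____
_____
_____
___X_
__X_X
_____
X__XX
10) ____X
_____
_____
___X_
___X_
X____
____X
11) _____
_____
_____
_____
____X
____X
X___X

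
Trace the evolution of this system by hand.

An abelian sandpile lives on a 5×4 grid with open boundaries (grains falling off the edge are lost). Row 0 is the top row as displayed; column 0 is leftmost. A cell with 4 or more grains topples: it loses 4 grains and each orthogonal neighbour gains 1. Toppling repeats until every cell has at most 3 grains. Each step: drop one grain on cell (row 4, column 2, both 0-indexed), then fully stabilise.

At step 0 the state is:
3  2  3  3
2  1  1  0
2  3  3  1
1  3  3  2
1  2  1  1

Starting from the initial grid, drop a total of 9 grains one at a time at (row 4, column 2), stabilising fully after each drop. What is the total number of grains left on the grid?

[0] 3  2  3  3
2  1  1  0
2  3  3  1
1  3  3  2
1  2  1  1
[1] 3  2  3  3
2  1  1  0
2  3  3  1
1  3  3  2
1  2  2  1
[2] 3  2  3  3
2  1  1  0
2  3  3  1
1  3  3  2
1  2  3  1
[3] 3  2  3  3
2  2  2  0
3  1  1  2
2  2  2  3
2  0  2  2
[4] 3  2  3  3
2  2  2  0
3  1  1  2
2  2  2  3
2  0  3  2
[5] 3  2  3  3
2  2  2  0
3  1  1  2
2  2  3  3
2  1  0  3
[6] 3  2  3  3
2  2  2  0
3  1  1  2
2  2  3  3
2  1  1  3
[7] 3  2  3  3
2  2  2  0
3  1  1  2
2  2  3  3
2  1  2  3
[8] 3  2  3  3
2  2  2  0
3  1  1  2
2  2  3  3
2  1  3  3
[9] 3  2  3  3
2  2  2  0
3  1  2  3
2  3  1  1
2  2  2  1

40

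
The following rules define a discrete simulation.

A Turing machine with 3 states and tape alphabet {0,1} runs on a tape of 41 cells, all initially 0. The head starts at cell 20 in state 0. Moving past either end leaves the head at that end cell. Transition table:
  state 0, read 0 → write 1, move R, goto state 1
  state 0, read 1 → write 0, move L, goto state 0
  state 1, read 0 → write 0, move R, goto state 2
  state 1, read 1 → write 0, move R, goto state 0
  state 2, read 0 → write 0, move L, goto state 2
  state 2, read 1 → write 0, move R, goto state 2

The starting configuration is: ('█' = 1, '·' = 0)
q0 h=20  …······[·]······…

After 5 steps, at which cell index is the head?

21

0) q0 h=20  …······[·]······…
1) q1 h=21  …·····█[·]······…
2) q2 h=22  …····█·[·]······…
3) q2 h=21  …·····█[·]······…
4) q2 h=20  …······[█]······…
5) q2 h=21  …······[·]······…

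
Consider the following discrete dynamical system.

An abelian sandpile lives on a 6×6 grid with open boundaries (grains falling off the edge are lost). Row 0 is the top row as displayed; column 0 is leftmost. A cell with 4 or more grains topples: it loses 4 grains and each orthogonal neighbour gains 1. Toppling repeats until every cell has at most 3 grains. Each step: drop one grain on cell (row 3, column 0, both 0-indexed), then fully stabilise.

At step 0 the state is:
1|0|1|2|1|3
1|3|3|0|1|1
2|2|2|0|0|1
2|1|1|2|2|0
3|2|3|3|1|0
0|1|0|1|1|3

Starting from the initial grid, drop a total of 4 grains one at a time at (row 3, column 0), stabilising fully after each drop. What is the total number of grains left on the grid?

step 0: 1|0|1|2|1|3
1|3|3|0|1|1
2|2|2|0|0|1
2|1|1|2|2|0
3|2|3|3|1|0
0|1|0|1|1|3
step 1: 1|0|1|2|1|3
1|3|3|0|1|1
2|2|2|0|0|1
3|1|1|2|2|0
3|2|3|3|1|0
0|1|0|1|1|3
step 2: 1|0|1|2|1|3
1|3|3|0|1|1
3|2|2|0|0|1
1|2|1|2|2|0
0|3|3|3|1|0
1|1|0|1|1|3
step 3: 1|0|1|2|1|3
1|3|3|0|1|1
3|2|2|0|0|1
2|2|1|2|2|0
0|3|3|3|1|0
1|1|0|1|1|3
step 4: 1|0|1|2|1|3
1|3|3|0|1|1
3|2|2|0|0|1
3|2|1|2|2|0
0|3|3|3|1|0
1|1|0|1|1|3

52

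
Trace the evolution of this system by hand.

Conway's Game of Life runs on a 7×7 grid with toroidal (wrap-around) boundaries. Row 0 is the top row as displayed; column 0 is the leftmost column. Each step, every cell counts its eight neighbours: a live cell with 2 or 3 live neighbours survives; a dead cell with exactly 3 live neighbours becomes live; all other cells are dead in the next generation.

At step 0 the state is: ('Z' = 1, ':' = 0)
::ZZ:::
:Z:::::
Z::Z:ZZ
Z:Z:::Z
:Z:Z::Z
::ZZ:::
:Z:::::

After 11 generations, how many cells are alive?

0) ::ZZ:::
:Z:::::
Z::Z:ZZ
Z:Z:::Z
:Z:Z::Z
::ZZ:::
:Z:::::
1) :ZZ::::
ZZ:ZZ:Z
::Z::Z:
::ZZZ::
:Z:Z::Z
ZZ:Z:::
:Z:::::
2) :::Z:::
Z::ZZZZ
Z::::ZZ
:Z::ZZ:
:Z:::::
:Z:::::
:::::::
3) :::Z:ZZ
Z::Z:::
:Z:Z:::
:Z::ZZ:
ZZZ::::
:::::::
:::::::
4) ::::Z:Z
Z::Z::Z
ZZ:Z:::
:::ZZ::
ZZZ::::
:Z:::::
:::::::
5) Z::::ZZ
:ZZZZZZ
ZZ:Z::Z
:::ZZ::
ZZZZ:::
ZZZ::::
:::::::
6) ZZZZ:::
:::Z:::
:Z::::Z
::::Z:Z
Z:::Z::
Z::Z:::
:::::::
7) :ZZZ:::
:::Z:::
Z::::Z:
::::::Z
Z::ZZZZ
:::::::
Z::Z:::
8) :Z:ZZ::
:Z:ZZ::
::::::Z
:::::::
Z:::ZZZ
Z::Z:Z:
:Z:Z:::
9) ZZ:::::
Z::ZZZ:
:::::::
Z::::::
Z:::ZZ:
ZZZZ:Z:
ZZ:Z:::
10) :::Z:::
ZZ::Z:Z
::::Z:Z
::::::Z
Z:ZZZZ:
:::Z:Z:
:::ZZ::
11) Z:ZZ:Z:
Z::ZZ:Z
::::::Z
Z:::::Z
::ZZ:Z:
:::::ZZ
::ZZ:::

18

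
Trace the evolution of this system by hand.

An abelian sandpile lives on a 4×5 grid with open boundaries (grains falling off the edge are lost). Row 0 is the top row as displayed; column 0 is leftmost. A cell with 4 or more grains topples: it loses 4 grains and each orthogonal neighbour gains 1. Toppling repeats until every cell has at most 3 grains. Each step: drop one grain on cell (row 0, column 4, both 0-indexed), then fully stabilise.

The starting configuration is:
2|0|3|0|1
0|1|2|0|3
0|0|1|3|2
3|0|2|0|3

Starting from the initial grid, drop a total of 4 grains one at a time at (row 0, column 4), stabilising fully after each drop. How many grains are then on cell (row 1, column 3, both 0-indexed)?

1

k=0  2|0|3|0|1
0|1|2|0|3
0|0|1|3|2
3|0|2|0|3
k=1  2|0|3|0|2
0|1|2|0|3
0|0|1|3|2
3|0|2|0|3
k=2  2|0|3|0|3
0|1|2|0|3
0|0|1|3|2
3|0|2|0|3
k=3  2|0|3|1|1
0|1|2|1|0
0|0|1|3|3
3|0|2|0|3
k=4  2|0|3|1|2
0|1|2|1|0
0|0|1|3|3
3|0|2|0|3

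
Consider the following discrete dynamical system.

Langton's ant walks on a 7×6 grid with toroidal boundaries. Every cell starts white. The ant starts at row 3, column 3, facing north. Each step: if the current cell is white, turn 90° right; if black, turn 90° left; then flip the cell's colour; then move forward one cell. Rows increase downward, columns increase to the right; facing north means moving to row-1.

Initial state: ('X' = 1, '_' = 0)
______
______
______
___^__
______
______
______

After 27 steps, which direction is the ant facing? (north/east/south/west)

west

k=0  ______
______
______
___^__
______
______
______
k=1  ______
______
______
___X>_
______
______
______
k=2  ______
______
______
___XX_
____v_
______
______
k=3  ______
______
______
___XX_
___<X_
______
______
k=4  ______
______
______
___^X_
___XX_
______
______
k=5  ______
______
______
__<_X_
___XX_
______
______
k=6  ______
______
__^___
__X_X_
___XX_
______
______
k=7  ______
______
__X>__
__X_X_
___XX_
______
______
k=8  ______
______
__XX__
__XvX_
___XX_
______
______
k=9  ______
______
__XX__
__<XX_
___XX_
______
______
k=10  ______
______
__XX__
___XX_
__vXX_
______
______
k=11  ______
______
__XX__
___XX_
_<XXX_
______
______
k=12  ______
______
__XX__
_^_XX_
_XXXX_
______
______
k=13  ______
______
__XX__
_X>XX_
_XXXX_
______
______
k=14  ______
______
__XX__
_XXXX_
_XvXX_
______
______
k=15  ______
______
__XX__
_XXXX_
_X_>X_
______
______
k=16  ______
______
__XX__
_XX^X_
_X__X_
______
______
k=17  ______
______
__XX__
_X<_X_
_X__X_
______
______
k=18  ______
______
__XX__
_X__X_
_Xv_X_
______
______
k=19  ______
______
__XX__
_X__X_
_<X_X_
______
______
k=20  ______
______
__XX__
_X__X_
__X_X_
_v____
______
k=21  ______
______
__XX__
_X__X_
__X_X_
<X____
______
k=22  ______
______
__XX__
_X__X_
^_X_X_
XX____
______
k=23  ______
______
__XX__
_X__X_
X>X_X_
XX____
______
k=24  ______
______
__XX__
_X__X_
XXX_X_
Xv____
______
k=25  ______
______
__XX__
_X__X_
XXX_X_
X_>___
______
k=26  ______
______
__XX__
_X__X_
XXX_X_
X_X___
__v___
k=27  ______
______
__XX__
_X__X_
XXX_X_
X_X___
_<X___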